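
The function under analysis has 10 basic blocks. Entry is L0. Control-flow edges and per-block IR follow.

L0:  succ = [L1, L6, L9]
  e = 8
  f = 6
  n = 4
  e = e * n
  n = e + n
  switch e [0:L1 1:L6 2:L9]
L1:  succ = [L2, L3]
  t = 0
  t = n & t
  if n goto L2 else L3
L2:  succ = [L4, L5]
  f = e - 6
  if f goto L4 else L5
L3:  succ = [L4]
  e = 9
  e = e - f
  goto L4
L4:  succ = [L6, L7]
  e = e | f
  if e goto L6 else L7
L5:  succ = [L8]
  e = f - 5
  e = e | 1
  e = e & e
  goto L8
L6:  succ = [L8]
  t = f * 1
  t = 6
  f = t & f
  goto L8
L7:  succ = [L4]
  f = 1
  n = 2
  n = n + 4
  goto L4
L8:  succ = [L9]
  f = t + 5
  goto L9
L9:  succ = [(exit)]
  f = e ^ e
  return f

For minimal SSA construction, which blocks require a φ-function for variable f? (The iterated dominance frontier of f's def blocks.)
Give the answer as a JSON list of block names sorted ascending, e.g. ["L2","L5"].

Answer: ["L4", "L6", "L8", "L9"]

Analysis:
idom tree: L1←L0 L2←L1 L3←L1 L4←L1 L5←L2 L6←L0 L7←L4 L8←L0 L9←L0
Join-block Dom:
  L4: preds {L2,L3,L7}: {L0,L1,L2} ∩ {L0,L1,L3} ∩ {L0,L1,L4,L7} = {L0,L1}; idom=L1
  L6: preds {L0,L4}: {L0} ∩ {L0,L1,L4} = {L0}; idom=L0
  L8: preds {L5,L6}: {L0,L1,L2,L5} ∩ {L0,L6} = {L0}; idom=L0
  L9: preds {L0,L8}: {L0} ∩ {L0,L8} = {L0}; idom=L0

DF walk-up:
  join L4 pred L2: L2 stop@L1
  join L4 pred L3: L3 stop@L1
  join L4 pred L7: L7→L4 stop@L1
  join L6 pred L0: · stop@L0
  join L6 pred L4: L4→L1 stop@L0
  join L8 pred L5: L5→L2→L1 stop@L0
  join L8 pred L6: L6 stop@L0
  join L9 pred L0: · stop@L0
  join L9 pred L8: L8 stop@L0
  DF(L0)=∅
  DF(L1)={L6,L8}
  DF(L2)={L4,L8}
  DF(L3)={L4}
  DF(L4)={L4,L6}
  DF(L5)={L8}
  DF(L6)={L8}
  DF(L7)={L4}
  DF(L8)={L9}
  DF(L9)=∅

φ for f: defs {L0,L2,L6,L7,L8,L9}
  DF⁺ = {L4,L6,L8,L9}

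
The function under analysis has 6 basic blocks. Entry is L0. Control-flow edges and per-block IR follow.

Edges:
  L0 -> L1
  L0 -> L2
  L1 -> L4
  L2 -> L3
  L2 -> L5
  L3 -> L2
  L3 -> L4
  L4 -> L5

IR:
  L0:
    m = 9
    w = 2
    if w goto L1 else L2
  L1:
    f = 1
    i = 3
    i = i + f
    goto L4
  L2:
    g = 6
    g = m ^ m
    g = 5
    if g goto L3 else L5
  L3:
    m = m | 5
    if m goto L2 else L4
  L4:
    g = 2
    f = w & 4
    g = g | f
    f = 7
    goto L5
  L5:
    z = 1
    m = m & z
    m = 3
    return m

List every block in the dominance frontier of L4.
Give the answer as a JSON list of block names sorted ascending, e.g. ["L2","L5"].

idom tree: L1←L0 L2←L0 L3←L2 L4←L0 L5←L0
Dom∩ at merges:
  L2: preds {L0,L3}: {L0} ∩ {L0,L2,L3} = {L0}; idom=L0
  L4: preds {L1,L3}: {L0,L1} ∩ {L0,L2,L3} = {L0}; idom=L0
  L5: preds {L2,L4}: {L0,L2} ∩ {L0,L4} = {L0}; idom=L0

Frontier:
  join L2 pred L0: · stop@L0
  join L2 pred L3: L3→L2 stop@L0
  join L4 pred L1: L1 stop@L0
  join L4 pred L3: L3→L2 stop@L0
  join L5 pred L2: L2 stop@L0
  join L5 pred L4: L4 stop@L0
  L0: DF=∅
  L1: DF={L4}
  L2: DF={L2,L4,L5}
  L3: DF={L2,L4}
  L4: DF={L5}
  L5: DF=∅

DF(L4) = ["L5"]

Answer: ["L5"]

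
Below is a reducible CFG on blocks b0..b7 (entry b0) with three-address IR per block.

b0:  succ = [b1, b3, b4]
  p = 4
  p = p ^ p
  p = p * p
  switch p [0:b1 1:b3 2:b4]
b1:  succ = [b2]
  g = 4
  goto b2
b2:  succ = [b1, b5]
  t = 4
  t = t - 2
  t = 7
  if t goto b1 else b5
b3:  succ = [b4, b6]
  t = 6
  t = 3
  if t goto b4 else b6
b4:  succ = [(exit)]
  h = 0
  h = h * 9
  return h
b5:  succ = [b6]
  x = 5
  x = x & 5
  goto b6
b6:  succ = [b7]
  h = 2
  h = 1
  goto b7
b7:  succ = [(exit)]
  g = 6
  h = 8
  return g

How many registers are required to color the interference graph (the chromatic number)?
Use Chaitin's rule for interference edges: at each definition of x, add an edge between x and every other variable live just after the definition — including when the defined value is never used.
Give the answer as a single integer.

Answer: 2

Analysis:
Per-block:
  b0: def={p} ue=∅
  b1: def={g} ue=∅
  b2: def={t} ue=∅
  b3: def={t} ue=∅
  b4: def={h} ue=∅
  b5: def={x} ue=∅
  b6: def={h} ue=∅
  b7: def={g,h} ue=∅

Liveness:
  b0 li=∅ lo=∅
  b1 li=∅ lo=∅
  b2 li=∅ lo=∅
  b3 li=∅ lo=∅
  b4 li=∅ lo=∅
  b5 li=∅ lo=∅
  b6 li=∅ lo=∅
  b7 li=∅ lo=∅

Interfere edges:
  g: {h}
  h: {g}
  p: ∅
  t: ∅
  x: ∅

Colouring:
  lower bound: {g,h} mutually conflict ⇒ χ ≥ 2
  assign g→c0 h→c1 p→c0 t→c0 x→c0 — no edge inside a register ⇒ χ ≤ 2
  χ = 2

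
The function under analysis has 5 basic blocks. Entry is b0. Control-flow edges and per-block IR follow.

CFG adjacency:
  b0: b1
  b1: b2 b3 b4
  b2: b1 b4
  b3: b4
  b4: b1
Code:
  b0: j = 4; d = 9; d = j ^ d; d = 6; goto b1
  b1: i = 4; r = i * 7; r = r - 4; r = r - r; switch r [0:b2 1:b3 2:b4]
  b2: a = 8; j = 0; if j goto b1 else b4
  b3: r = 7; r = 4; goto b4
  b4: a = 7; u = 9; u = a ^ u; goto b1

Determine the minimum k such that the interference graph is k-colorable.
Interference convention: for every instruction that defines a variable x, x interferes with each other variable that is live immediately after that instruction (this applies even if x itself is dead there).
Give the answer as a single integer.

def/use:
  b0: def={d,j} ue=∅
  b1: def={i,r} ue=∅
  b2: def={a,j} ue=∅
  b3: def={r} ue=∅
  b4: def={a,u} ue=∅

Liveness:
  live b0: ∅→∅
  live b1: ∅→∅
  live b2: ∅→∅
  live b3: ∅→∅
  live b4: ∅→∅

Conflict graph:
  a — {u}
  d — {j}
  i — ∅
  j — {d}
  r — ∅
  u — {a}

Chromatic number:
  lower bound: {a,u} mutually conflict ⇒ χ ≥ 2
  2-colouring: R0={a,d,i,r}  R1={j,u}
  χ = 2

Answer: 2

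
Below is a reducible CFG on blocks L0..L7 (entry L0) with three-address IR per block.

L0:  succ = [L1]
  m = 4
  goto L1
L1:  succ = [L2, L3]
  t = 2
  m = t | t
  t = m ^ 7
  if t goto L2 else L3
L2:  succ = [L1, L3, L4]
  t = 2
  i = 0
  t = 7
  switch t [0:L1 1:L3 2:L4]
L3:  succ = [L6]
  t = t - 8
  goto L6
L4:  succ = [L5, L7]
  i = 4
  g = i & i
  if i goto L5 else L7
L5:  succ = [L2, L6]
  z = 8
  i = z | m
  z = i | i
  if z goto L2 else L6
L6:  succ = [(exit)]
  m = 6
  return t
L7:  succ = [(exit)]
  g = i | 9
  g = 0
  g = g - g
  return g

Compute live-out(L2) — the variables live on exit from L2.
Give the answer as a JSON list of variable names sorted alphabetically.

Per-block:
  L0: def={m} ue=∅
  L1: def={m,t} ue=∅
  L2: def={i,t} ue=∅
  L3: def={t} ue={t}
  L4: def={g,i} ue=∅
  L5: def={i,z} ue={m}
  L6: def={m} ue={t}
  L7: def={g} ue={i}

Backward fixpoint:
  L0: in=∅ out=∅
  L1: in=∅ out={m,t}
  L2: in={m} out={m,t}
  L3: in={t} out={t}
  L4: in={m,t} out={i,m,t}
  L5: in={m,t} out={m,t}
  L6: in={t} out=∅
  L7: in={i} out=∅

live-out(L2) = ["m", "t"]

Answer: ["m", "t"]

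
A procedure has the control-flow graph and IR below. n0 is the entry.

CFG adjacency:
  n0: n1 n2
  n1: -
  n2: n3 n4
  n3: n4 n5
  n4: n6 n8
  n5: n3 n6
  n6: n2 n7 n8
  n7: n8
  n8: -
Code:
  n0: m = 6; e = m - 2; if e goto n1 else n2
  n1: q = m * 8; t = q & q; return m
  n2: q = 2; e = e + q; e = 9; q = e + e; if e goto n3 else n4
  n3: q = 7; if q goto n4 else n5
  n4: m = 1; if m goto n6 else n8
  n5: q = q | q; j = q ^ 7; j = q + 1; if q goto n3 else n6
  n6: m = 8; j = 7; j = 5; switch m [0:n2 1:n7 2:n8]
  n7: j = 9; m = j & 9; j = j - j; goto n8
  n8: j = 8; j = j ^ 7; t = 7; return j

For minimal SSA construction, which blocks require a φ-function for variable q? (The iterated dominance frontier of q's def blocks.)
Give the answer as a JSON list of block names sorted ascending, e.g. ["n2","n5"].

idom tree: n1←n0 n2←n0 n3←n2 n4←n2 n5←n3 n6←n2 n7←n6 n8←n2
Dom∩ at merges:
  n2: preds {n0,n6}: {n0} ∩ {n0,n2,n6} = {n0}; idom=n0
  n3: preds {n2,n5}: {n0,n2} ∩ {n0,n2,n3,n5} = {n0,n2}; idom=n2
  n4: preds {n2,n3}: {n0,n2} ∩ {n0,n2,n3} = {n0,n2}; idom=n2
  n6: preds {n4,n5}: {n0,n2,n4} ∩ {n0,n2,n3,n5} = {n0,n2}; idom=n2
  n8: preds {n4,n6,n7}: {n0,n2,n4} ∩ {n0,n2,n6} ∩ {n0,n2,n6,n7} = {n0,n2}; idom=n2

Frontier:
  n2←n0: walk · to n0
  n2←n6: walk n6→n2 to n0
  n3←n2: walk · to n2
  n3←n5: walk n5→n3 to n2
  n4←n2: walk · to n2
  n4←n3: walk n3 to n2
  n6←n4: walk n4 to n2
  n6←n5: walk n5→n3 to n2
  n8←n4: walk n4 to n2
  n8←n6: walk n6 to n2
  n8←n7: walk n7→n6 to n2
  DF(n0)=∅
  DF(n1)=∅
  DF(n2)={n2}
  DF(n3)={n3,n4,n6}
  DF(n4)={n6,n8}
  DF(n5)={n3,n6}
  DF(n6)={n2,n8}
  DF(n7)={n8}
  DF(n8)=∅

φ for q: defs {n1,n2,n3,n5}
  DF⁺ = {n2,n3,n4,n6,n8}

Answer: ["n2", "n3", "n4", "n6", "n8"]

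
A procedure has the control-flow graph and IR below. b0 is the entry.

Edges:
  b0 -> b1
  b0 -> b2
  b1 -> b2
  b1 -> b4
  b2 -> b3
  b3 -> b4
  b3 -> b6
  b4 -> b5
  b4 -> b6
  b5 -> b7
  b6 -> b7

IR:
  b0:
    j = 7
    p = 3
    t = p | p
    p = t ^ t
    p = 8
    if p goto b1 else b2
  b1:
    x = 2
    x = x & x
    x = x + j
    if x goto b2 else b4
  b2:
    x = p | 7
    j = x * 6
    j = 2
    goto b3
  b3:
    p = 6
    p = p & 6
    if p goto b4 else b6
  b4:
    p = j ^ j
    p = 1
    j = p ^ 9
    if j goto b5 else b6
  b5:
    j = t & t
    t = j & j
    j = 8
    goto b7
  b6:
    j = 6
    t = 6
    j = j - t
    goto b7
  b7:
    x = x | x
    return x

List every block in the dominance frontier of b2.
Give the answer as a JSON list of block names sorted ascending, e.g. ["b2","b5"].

Answer: ["b4", "b6"]

Working:
idom tree: b1←b0 b2←b0 b3←b2 b4←b0 b5←b4 b6←b0 b7←b0
Dom at joins:
  b2: preds {b0,b1}: {b0} ∩ {b0,b1} = {b0}; idom=b0
  b4: preds {b1,b3}: {b0,b1} ∩ {b0,b2,b3} = {b0}; idom=b0
  b6: preds {b3,b4}: {b0,b2,b3} ∩ {b0,b4} = {b0}; idom=b0
  b7: preds {b5,b6}: {b0,b4,b5} ∩ {b0,b6} = {b0}; idom=b0

Frontier:
  join b2 pred b0: · stop@b0
  join b2 pred b1: b1 stop@b0
  join b4 pred b1: b1 stop@b0
  join b4 pred b3: b3→b2 stop@b0
  join b6 pred b3: b3→b2 stop@b0
  join b6 pred b4: b4 stop@b0
  join b7 pred b5: b5→b4 stop@b0
  join b7 pred b6: b6 stop@b0
  b0 → ∅
  b1 → {b2,b4}
  b2 → {b4,b6}
  b3 → {b4,b6}
  b4 → {b6,b7}
  b5 → {b7}
  b6 → {b7}
  b7 → ∅

DF(b2) = ["b4", "b6"]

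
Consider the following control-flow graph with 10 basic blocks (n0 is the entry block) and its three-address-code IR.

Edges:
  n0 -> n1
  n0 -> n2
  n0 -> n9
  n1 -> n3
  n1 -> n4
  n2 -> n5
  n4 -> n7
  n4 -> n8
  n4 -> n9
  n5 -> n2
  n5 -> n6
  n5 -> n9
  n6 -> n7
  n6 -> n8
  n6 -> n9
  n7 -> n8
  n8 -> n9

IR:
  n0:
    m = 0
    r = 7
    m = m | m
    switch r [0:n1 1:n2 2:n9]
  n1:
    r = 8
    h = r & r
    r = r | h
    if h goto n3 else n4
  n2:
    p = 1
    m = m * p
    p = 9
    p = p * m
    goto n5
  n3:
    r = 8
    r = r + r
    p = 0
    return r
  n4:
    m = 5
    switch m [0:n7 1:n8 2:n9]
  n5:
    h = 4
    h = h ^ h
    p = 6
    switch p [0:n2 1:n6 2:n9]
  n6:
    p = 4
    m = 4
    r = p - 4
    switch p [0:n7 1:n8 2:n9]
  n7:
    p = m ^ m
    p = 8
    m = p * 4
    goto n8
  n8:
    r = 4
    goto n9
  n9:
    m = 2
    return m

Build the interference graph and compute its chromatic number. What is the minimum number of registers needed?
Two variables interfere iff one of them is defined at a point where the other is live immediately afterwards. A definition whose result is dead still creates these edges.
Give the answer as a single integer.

def/use:
  n0: {m,r} / ∅
  n1: {h,r} / ∅
  n2: {m,p} / {m}
  n3: {p,r} / ∅
  n4: {m} / ∅
  n5: {h,p} / ∅
  n6: {m,p,r} / ∅
  n7: {m,p} / {m}
  n8: {r} / ∅
  n9: {m} / ∅

Live sets:
  n0 li=∅ lo={m}
  n1 li=∅ lo=∅
  n2 li={m} lo={m}
  n3 li=∅ lo=∅
  n4 li=∅ lo={m}
  n5 li={m} lo={m}
  n6 li=∅ lo={m}
  n7 li={m} lo=∅
  n8 li=∅ lo=∅
  n9 li=∅ lo=∅

Interference:
  h: {m,r}
  m: {h,p,r}
  p: {m,r}
  r: {h,m,p}

Chromatic number:
  clique {h,m,r} ⇒ need ≥ 3
  3-colouring: c0={m}  c1={r}  c2={h,p}
  χ = 3

Answer: 3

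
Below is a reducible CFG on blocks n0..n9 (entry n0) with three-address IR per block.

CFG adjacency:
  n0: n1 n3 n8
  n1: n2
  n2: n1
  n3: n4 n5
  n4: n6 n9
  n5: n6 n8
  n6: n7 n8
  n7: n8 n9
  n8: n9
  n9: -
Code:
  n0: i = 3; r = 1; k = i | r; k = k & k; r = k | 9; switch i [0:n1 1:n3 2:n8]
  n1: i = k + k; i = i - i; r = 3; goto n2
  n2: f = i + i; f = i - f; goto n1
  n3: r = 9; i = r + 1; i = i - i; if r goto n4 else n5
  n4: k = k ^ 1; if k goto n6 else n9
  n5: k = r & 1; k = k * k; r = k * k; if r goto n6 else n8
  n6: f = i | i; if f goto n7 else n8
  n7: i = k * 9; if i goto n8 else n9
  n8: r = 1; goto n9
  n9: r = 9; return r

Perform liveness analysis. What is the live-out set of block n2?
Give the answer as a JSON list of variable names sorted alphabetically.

Per-block:
  n0 def {i,k,r} use ∅
  n1 def {i,r} use {k}
  n2 def {f} use {i}
  n3 def {i,r} use ∅
  n4 def {k} use {k}
  n5 def {k,r} use {r}
  n6 def {f} use {i}
  n7 def {i} use {k}
  n8 def {r} use ∅
  n9 def {r} use ∅

Backward fixpoint:
  live n0: ∅→{k}
  live n1: {k}→{i,k}
  live n2: {i,k}→{k}
  live n3: {k}→{i,k,r}
  live n4: {i,k}→{i,k}
  live n5: {i,r}→{i,k}
  live n6: {i,k}→{k}
  live n7: {k}→∅
  live n8: ∅→∅
  live n9: ∅→∅

live-out(n2) = ["k"]

Answer: ["k"]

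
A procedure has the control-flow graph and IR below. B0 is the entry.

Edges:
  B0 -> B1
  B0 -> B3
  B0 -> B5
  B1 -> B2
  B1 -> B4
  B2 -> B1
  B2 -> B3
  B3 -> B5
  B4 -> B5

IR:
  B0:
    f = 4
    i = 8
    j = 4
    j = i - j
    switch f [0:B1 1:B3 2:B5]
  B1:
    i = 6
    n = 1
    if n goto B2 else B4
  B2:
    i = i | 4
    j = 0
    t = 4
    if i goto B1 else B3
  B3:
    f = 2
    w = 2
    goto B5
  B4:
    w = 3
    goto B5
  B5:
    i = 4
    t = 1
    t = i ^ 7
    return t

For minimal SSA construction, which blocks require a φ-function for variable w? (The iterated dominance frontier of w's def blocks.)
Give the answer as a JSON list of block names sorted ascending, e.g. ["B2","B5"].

idom tree: B1←B0 B2←B1 B3←B0 B4←B1 B5←B0
Dom∩ at merges:
  B1: preds {B0,B2}: {B0} ∩ {B0,B1,B2} = {B0}; idom=B0
  B3: preds {B0,B2}: {B0} ∩ {B0,B1,B2} = {B0}; idom=B0
  B5: preds {B0,B3,B4}: {B0} ∩ {B0,B3} ∩ {B0,B1,B4} = {B0}; idom=B0

DF derivation:
  join B1 pred B0: · stop@B0
  join B1 pred B2: B2→B1 stop@B0
  join B3 pred B0: · stop@B0
  join B3 pred B2: B2→B1 stop@B0
  join B5 pred B0: · stop@B0
  join B5 pred B3: B3 stop@B0
  join B5 pred B4: B4→B1 stop@B0
  B0: DF=∅
  B1: DF={B1,B3,B5}
  B2: DF={B1,B3}
  B3: DF={B5}
  B4: DF={B5}
  B5: DF=∅

φ for w: defs {B3,B4}
  DF⁺ = {B5}

Answer: ["B5"]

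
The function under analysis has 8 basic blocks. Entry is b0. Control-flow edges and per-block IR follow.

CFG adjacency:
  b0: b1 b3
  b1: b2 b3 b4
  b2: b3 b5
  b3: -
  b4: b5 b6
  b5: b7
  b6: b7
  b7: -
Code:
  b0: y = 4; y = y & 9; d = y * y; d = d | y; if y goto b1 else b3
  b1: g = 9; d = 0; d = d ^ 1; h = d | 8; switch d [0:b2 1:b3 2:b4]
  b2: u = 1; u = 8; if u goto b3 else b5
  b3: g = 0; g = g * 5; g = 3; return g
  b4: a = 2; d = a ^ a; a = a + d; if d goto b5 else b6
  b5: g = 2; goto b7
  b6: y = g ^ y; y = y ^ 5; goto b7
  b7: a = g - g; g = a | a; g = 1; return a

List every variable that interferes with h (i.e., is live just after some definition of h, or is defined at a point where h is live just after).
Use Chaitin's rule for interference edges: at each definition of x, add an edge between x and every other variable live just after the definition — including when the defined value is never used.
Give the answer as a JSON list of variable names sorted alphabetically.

Per-block:
  b0 def {d,y} use ∅
  b1 def {d,g,h} use ∅
  b2 def {u} use ∅
  b3 def {g} use ∅
  b4 def {a,d} use ∅
  b5 def {g} use ∅
  b6 def {y} use {g,y}
  b7 def {a,g} use {g}

Live sets:
  live b0: ∅→{y}
  live b1: {y}→{g,y}
  live b2: ∅→∅
  live b3: ∅→∅
  live b4: {g,y}→{g,y}
  live b5: ∅→{g}
  live b6: {g,y}→{g}
  live b7: {g}→∅

Interference:
  a↔{d,g,y}
  d↔{a,g,h,y}
  g↔{a,d,h,y}
  h↔{d,g,y}
  u↔∅
  y↔{a,d,g,h}

N(h) = ["d", "g", "y"]

Answer: ["d", "g", "y"]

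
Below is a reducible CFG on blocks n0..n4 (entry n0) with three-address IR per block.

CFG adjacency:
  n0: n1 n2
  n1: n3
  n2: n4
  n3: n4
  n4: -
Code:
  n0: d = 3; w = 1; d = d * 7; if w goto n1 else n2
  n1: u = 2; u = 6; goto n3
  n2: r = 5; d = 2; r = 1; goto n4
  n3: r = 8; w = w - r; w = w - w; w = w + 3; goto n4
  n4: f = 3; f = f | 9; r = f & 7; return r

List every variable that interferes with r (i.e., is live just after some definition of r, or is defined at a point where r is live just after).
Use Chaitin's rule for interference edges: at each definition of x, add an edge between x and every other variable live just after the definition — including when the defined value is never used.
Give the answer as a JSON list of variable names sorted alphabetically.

Answer: ["w"]

Derivation:
def/use:
  n0 def {d,w} use ∅
  n1 def {u} use ∅
  n2 def {d,r} use ∅
  n3 def {r,w} use {w}
  n4 def {f,r} use ∅

Live sets:
  n0: in=∅ out={w}
  n1: in={w} out={w}
  n2: in=∅ out=∅
  n3: in={w} out=∅
  n4: in=∅ out=∅

Conflict graph:
  d — {w}
  f — ∅
  r — {w}
  u — {w}
  w — {d,r,u}

N(r) = ["w"]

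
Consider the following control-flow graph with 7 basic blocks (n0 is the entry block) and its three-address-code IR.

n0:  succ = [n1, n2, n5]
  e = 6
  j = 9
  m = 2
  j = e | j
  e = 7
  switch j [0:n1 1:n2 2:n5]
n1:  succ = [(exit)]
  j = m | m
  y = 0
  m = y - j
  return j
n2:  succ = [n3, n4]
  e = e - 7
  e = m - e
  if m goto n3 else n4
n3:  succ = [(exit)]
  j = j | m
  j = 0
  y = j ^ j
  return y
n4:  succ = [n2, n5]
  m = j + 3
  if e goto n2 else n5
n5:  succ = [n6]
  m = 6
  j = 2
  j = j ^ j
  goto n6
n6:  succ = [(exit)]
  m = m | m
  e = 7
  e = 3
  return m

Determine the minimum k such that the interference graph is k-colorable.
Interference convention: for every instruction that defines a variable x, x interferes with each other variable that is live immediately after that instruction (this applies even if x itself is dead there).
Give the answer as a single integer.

Answer: 3

Working:
Per-block:
  n0: def={e,j,m} ue=∅
  n1: def={j,m,y} ue={m}
  n2: def={e} ue={e,m}
  n3: def={j,y} ue={j,m}
  n4: def={m} ue={e,j}
  n5: def={j,m} ue=∅
  n6: def={e,m} ue={m}

Backward fixpoint:
  n0: in=∅ out={e,j,m}
  n1: in={m} out=∅
  n2: in={e,j,m} out={e,j,m}
  n3: in={j,m} out=∅
  n4: in={e,j} out={e,j,m}
  n5: in=∅ out={m}
  n6: in={m} out=∅

Conflict graph:
  e↔{j,m}
  j↔{e,m,y}
  m↔{e,j}
  y↔{j}

Registers:
  {e,j,m} pairwise interfere (3-clique) ⇒ χ ≥ 3
  3-colouring: r0={j}  r1={e,y}  r2={m}
  χ = 3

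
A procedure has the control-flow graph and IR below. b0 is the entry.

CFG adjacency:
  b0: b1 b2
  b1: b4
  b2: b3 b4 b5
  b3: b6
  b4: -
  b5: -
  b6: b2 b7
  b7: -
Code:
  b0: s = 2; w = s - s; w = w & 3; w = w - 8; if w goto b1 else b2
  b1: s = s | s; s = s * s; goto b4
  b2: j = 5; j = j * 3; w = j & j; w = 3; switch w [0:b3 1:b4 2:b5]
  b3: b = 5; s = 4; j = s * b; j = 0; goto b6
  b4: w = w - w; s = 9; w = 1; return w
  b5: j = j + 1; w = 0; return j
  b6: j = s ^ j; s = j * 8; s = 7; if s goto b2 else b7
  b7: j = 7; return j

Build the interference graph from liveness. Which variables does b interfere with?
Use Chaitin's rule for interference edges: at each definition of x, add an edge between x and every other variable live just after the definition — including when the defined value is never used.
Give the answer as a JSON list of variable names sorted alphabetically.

Block summaries:
  b0: {s,w} / ∅
  b1: {s} / {s}
  b2: {j,w} / ∅
  b3: {b,j,s} / ∅
  b4: {s,w} / {w}
  b5: {j,w} / {j}
  b6: {j,s} / {j,s}
  b7: {j} / ∅

Backward fixpoint:
  b0 li=∅ lo={s,w}
  b1 li={s,w} lo={w}
  b2 li=∅ lo={j,w}
  b3 li=∅ lo={j,s}
  b4 li={w} lo=∅
  b5 li={j} lo=∅
  b6 li={j,s} lo=∅
  b7 li=∅ lo=∅

Interfere edges:
  b: {s}
  j: {s,w}
  s: {b,j,w}
  w: {j,s}

N(b) = ["s"]

Answer: ["s"]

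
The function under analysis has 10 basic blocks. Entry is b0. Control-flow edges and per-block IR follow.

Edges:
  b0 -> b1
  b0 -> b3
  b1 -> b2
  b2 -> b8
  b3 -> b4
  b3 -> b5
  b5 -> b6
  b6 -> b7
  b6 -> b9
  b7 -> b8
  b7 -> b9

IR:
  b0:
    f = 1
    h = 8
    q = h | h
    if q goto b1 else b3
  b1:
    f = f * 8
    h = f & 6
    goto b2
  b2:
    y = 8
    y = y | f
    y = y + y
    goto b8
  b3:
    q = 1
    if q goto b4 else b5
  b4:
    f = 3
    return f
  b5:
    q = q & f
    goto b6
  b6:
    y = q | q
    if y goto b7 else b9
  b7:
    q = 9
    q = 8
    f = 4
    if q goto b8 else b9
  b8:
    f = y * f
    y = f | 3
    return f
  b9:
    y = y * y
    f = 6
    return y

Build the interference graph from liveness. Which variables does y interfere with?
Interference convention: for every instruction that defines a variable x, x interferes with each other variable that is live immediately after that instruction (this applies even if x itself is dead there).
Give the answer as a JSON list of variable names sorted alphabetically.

Answer: ["f", "q"]

Analysis:
Per-block:
  b0: def={f,h,q} ue=∅
  b1: def={f,h} ue={f}
  b2: def={y} ue={f}
  b3: def={q} ue=∅
  b4: def={f} ue=∅
  b5: def={q} ue={f,q}
  b6: def={y} ue={q}
  b7: def={f,q} ue=∅
  b8: def={f,y} ue={f,y}
  b9: def={f,y} ue={y}

Live sets:
  b0: in=∅ out={f}
  b1: in={f} out={f}
  b2: in={f} out={f,y}
  b3: in={f} out={f,q}
  b4: in=∅ out=∅
  b5: in={f,q} out={q}
  b6: in={q} out={y}
  b7: in={y} out={f,y}
  b8: in={f,y} out=∅
  b9: in={y} out=∅

Interference:
  f↔{h,q,y}
  h↔{f}
  q↔{f,y}
  y↔{f,q}

N(y) = ["f", "q"]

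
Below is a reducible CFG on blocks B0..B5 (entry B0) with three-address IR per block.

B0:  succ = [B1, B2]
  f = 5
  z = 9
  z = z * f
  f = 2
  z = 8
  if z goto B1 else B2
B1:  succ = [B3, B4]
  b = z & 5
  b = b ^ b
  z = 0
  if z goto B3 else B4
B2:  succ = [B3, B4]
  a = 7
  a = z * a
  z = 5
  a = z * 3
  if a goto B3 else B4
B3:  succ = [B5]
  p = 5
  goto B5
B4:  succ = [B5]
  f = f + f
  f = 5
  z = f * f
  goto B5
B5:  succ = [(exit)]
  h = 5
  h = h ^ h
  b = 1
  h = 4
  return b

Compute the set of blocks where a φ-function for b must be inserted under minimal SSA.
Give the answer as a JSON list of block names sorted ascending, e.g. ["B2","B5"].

Answer: ["B3", "B4", "B5"]

Analysis:
idom tree: B1←B0 B2←B0 B3←B0 B4←B0 B5←B0
Join-block Dom:
  B3: preds {B1,B2}: {B0,B1} ∩ {B0,B2} = {B0}; idom=B0
  B4: preds {B1,B2}: {B0,B1} ∩ {B0,B2} = {B0}; idom=B0
  B5: preds {B3,B4}: {B0,B3} ∩ {B0,B4} = {B0}; idom=B0

Frontier:
  B3←B1: walk B1 to B0
  B3←B2: walk B2 to B0
  B4←B1: walk B1 to B0
  B4←B2: walk B2 to B0
  B5←B3: walk B3 to B0
  B5←B4: walk B4 to B0
  DF(B0)=∅
  DF(B1)={B3,B4}
  DF(B2)={B3,B4}
  DF(B3)={B5}
  DF(B4)={B5}
  DF(B5)=∅

φ for b: defs {B1,B5}
  DF⁺ = {B3,B4,B5}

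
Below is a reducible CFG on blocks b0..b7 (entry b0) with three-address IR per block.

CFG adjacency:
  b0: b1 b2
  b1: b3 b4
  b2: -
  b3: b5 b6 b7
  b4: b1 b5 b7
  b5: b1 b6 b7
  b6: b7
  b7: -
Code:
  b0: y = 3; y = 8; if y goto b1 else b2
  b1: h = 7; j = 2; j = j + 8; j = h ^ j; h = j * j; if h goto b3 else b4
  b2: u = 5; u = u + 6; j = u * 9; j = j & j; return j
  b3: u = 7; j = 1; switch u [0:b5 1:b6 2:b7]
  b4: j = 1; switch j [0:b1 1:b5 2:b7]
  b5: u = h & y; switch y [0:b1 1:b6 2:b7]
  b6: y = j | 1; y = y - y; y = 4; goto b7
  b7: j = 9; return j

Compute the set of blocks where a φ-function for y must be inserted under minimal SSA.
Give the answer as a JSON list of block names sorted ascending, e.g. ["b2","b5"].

Answer: ["b7"]

Working:
idom tree: b1←b0 b2←b0 b3←b1 b4←b1 b5←b1 b6←b1 b7←b1
Join-block Dom:
  b1: preds {b0,b4,b5}: {b0} ∩ {b0,b1,b4} ∩ {b0,b1,b5} = {b0}; idom=b0
  b5: preds {b3,b4}: {b0,b1,b3} ∩ {b0,b1,b4} = {b0,b1}; idom=b1
  b6: preds {b3,b5}: {b0,b1,b3} ∩ {b0,b1,b5} = {b0,b1}; idom=b1
  b7: preds {b3,b4,b5,b6}: {b0,b1,b3} ∩ {b0,b1,b4} ∩ {b0,b1,b5} ∩ {b0,b1,b6} = {b0,b1}; idom=b1

DF derivation:
  b1←b0: walk · to b0
  b1←b4: walk b4→b1 to b0
  b1←b5: walk b5→b1 to b0
  b5←b3: walk b3 to b1
  b5←b4: walk b4 to b1
  b6←b3: walk b3 to b1
  b6←b5: walk b5 to b1
  b7←b3: walk b3 to b1
  b7←b4: walk b4 to b1
  b7←b5: walk b5 to b1
  b7←b6: walk b6 to b1
  b0: DF=∅
  b1: DF={b1}
  b2: DF=∅
  b3: DF={b5,b6,b7}
  b4: DF={b1,b5,b7}
  b5: DF={b1,b6,b7}
  b6: DF={b7}
  b7: DF=∅

φ for y: defs {b0,b6}
  DF⁺ = {b7}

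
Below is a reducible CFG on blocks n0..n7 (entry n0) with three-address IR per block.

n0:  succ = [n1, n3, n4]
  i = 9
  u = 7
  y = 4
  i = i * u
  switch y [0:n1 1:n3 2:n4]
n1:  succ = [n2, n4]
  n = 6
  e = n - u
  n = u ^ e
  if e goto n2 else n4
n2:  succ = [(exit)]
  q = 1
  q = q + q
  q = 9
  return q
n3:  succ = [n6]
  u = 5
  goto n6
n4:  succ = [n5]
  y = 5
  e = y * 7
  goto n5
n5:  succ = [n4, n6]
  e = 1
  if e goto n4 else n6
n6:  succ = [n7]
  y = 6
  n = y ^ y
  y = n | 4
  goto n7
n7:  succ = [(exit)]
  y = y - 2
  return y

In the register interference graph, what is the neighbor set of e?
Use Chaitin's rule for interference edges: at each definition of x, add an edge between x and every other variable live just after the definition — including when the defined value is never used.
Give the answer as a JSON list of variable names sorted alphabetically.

def/use:
  n0 def {i,u,y} use ∅
  n1 def {e,n} use {u}
  n2 def {q} use ∅
  n3 def {u} use ∅
  n4 def {e,y} use ∅
  n5 def {e} use ∅
  n6 def {n,y} use ∅
  n7 def {y} use {y}

Live sets:
  n0: in=∅ out={u}
  n1: in={u} out=∅
  n2: in=∅ out=∅
  n3: in=∅ out=∅
  n4: in=∅ out=∅
  n5: in=∅ out=∅
  n6: in=∅ out={y}
  n7: in={y} out=∅

Conflict graph:
  e↔{n,u}
  i↔{u,y}
  n↔{e,u}
  q↔∅
  u↔{e,i,n,y}
  y↔{i,u}

N(e) = ["n", "u"]

Answer: ["n", "u"]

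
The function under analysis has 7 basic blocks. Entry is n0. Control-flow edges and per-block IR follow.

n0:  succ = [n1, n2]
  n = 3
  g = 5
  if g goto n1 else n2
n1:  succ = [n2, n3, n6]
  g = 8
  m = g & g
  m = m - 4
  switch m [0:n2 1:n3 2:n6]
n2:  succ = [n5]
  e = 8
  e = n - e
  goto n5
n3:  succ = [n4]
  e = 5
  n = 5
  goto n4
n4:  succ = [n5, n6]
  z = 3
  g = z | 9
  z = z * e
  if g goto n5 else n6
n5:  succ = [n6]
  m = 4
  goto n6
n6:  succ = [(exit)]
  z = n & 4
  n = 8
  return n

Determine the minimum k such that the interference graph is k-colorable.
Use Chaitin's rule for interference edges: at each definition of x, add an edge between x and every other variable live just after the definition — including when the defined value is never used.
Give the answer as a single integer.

Answer: 4

Analysis:
Per-block:
  n0: {g,n} / ∅
  n1: {g,m} / ∅
  n2: {e} / {n}
  n3: {e,n} / ∅
  n4: {g,z} / {e}
  n5: {m} / ∅
  n6: {n,z} / {n}

Backward fixpoint:
  n0: in=∅ out={n}
  n1: in={n} out={n}
  n2: in={n} out={n}
  n3: in=∅ out={e,n}
  n4: in={e,n} out={n}
  n5: in={n} out={n}
  n6: in={n} out=∅

Interfere edges:
  e: {g,n,z}
  g: {e,n,z}
  m: {n}
  n: {e,g,m,z}
  z: {e,g,n}

Registers:
  lower bound: {e,g,n,z} mutually conflict ⇒ χ ≥ 4
  4-colouring: c0={n}  c1={e,m}  c2={g}  c3={z}
  χ = 4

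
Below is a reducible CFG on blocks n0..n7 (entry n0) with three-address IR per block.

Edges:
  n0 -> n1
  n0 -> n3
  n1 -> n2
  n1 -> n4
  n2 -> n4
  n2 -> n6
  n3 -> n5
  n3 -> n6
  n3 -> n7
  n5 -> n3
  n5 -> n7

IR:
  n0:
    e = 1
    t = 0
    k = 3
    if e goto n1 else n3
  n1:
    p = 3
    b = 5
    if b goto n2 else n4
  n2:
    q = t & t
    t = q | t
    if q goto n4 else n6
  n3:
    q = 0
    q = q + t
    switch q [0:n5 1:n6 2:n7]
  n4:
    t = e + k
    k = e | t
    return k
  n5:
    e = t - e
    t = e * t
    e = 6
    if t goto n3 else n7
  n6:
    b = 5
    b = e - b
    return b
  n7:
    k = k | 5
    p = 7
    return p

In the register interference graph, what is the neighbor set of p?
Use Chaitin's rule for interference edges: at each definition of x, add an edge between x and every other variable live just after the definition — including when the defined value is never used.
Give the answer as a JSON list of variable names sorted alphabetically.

Block summaries:
  n0: {e,k,t} / ∅
  n1: {b,p} / ∅
  n2: {q,t} / {t}
  n3: {q} / {t}
  n4: {k,t} / {e,k}
  n5: {e,t} / {e,t}
  n6: {b} / {e}
  n7: {k,p} / {k}

Live sets:
  live n0: ∅→{e,k,t}
  live n1: {e,k,t}→{e,k,t}
  live n2: {e,k,t}→{e,k}
  live n3: {e,k,t}→{e,k,t}
  live n4: {e,k}→∅
  live n5: {e,k,t}→{e,k,t}
  live n6: {e}→∅
  live n7: {k}→∅

Interference:
  b: {e,k,t}
  e: {b,k,p,q,t}
  k: {b,e,p,q,t}
  p: {e,k,t}
  q: {e,k,t}
  t: {b,e,k,p,q}

N(p) = ["e", "k", "t"]

Answer: ["e", "k", "t"]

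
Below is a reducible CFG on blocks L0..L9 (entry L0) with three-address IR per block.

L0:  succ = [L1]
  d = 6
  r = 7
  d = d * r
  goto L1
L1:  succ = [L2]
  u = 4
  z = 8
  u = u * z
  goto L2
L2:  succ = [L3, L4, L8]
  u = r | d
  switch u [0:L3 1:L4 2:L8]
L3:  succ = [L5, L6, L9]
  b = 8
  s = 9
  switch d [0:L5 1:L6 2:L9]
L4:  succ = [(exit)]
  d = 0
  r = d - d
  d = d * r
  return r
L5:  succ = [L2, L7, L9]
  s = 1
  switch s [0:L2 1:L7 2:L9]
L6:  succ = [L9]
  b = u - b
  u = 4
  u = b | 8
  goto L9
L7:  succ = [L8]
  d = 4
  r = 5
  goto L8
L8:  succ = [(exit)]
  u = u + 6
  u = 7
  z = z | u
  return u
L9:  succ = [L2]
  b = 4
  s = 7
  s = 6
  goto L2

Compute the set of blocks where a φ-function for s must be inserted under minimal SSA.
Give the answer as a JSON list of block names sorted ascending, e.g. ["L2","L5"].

Answer: ["L2", "L8", "L9"]

Derivation:
idom tree: L1←L0 L2←L1 L3←L2 L4←L2 L5←L3 L6←L3 L7←L5 L8←L2 L9←L3
Join-block Dom:
  L2: preds {L1,L5,L9}: {L0,L1} ∩ {L0,L1,L2,L3,L5} ∩ {L0,L1,L2,L3,L9} = {L0,L1}; idom=L1
  L8: preds {L2,L7}: {L0,L1,L2} ∩ {L0,L1,L2,L3,L5,L7} = {L0,L1,L2}; idom=L2
  L9: preds {L3,L5,L6}: {L0,L1,L2,L3} ∩ {L0,L1,L2,L3,L5} ∩ {L0,L1,L2,L3,L6} = {L0,L1,L2,L3}; idom=L3

DF walk-up:
  join L2 pred L1: · stop@L1
  join L2 pred L5: L5→L3→L2 stop@L1
  join L2 pred L9: L9→L3→L2 stop@L1
  join L8 pred L2: · stop@L2
  join L8 pred L7: L7→L5→L3 stop@L2
  join L9 pred L3: · stop@L3
  join L9 pred L5: L5 stop@L3
  join L9 pred L6: L6 stop@L3
  L0 → ∅
  L1 → ∅
  L2 → {L2}
  L3 → {L2,L8}
  L4 → ∅
  L5 → {L2,L8,L9}
  L6 → {L9}
  L7 → {L8}
  L8 → ∅
  L9 → {L2}

φ for s: defs {L3,L5,L9}
  DF⁺ = {L2,L8,L9}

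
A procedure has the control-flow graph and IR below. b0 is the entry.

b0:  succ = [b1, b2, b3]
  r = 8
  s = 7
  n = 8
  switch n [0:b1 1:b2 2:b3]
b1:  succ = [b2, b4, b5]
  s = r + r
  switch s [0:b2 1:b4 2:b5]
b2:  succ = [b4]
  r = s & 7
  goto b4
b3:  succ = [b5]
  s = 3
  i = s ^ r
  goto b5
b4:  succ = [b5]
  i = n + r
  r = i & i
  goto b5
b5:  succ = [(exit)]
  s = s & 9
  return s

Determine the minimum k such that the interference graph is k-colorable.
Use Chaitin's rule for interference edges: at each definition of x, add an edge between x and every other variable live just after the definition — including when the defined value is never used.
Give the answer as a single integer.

Answer: 3

Derivation:
def/use:
  b0: {n,r,s} / ∅
  b1: {s} / {r}
  b2: {r} / {s}
  b3: {i,s} / {r}
  b4: {i,r} / {n,r}
  b5: {s} / {s}

Live sets:
  b0 li=∅ lo={n,r,s}
  b1 li={n,r} lo={n,r,s}
  b2 li={n,s} lo={n,r,s}
  b3 li={r} lo={s}
  b4 li={n,r,s} lo={s}
  b5 li={s} lo=∅

Conflict graph:
  i: {s}
  n: {r,s}
  r: {n,s}
  s: {i,n,r}

Colouring:
  clique {n,r,s} ⇒ need ≥ 3
  3-colouring: c0={s}  c1={i,n}  c2={r}
  χ = 3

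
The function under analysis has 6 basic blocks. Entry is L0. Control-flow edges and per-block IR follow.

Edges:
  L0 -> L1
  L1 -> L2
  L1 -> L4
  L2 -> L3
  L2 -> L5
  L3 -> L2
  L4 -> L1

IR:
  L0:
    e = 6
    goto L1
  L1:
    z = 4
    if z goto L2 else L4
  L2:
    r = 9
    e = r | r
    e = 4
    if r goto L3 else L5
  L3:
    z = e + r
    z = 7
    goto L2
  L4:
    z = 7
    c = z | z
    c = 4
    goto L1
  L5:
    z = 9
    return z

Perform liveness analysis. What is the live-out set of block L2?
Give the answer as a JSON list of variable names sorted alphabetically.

Answer: ["e", "r"]

Analysis:
Block summaries:
  L0 def {e} use ∅
  L1 def {z} use ∅
  L2 def {e,r} use ∅
  L3 def {z} use {e,r}
  L4 def {c,z} use ∅
  L5 def {z} use ∅

Liveness:
  L0 li=∅ lo=∅
  L1 li=∅ lo=∅
  L2 li=∅ lo={e,r}
  L3 li={e,r} lo=∅
  L4 li=∅ lo=∅
  L5 li=∅ lo=∅

live-out(L2) = ["e", "r"]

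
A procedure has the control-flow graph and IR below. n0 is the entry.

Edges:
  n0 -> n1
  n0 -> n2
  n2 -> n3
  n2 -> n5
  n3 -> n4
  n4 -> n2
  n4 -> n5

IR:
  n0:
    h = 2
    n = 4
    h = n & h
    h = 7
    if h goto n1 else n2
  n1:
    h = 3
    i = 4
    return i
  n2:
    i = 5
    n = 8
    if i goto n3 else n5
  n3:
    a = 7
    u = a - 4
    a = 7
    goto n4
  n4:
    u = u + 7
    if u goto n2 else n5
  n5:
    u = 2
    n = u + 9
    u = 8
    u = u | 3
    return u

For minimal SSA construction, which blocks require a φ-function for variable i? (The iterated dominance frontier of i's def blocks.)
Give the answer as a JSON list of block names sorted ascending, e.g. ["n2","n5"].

Answer: ["n2"]

Working:
idom tree: n1←n0 n2←n0 n3←n2 n4←n3 n5←n2
Dom∩ at merges:
  n2: preds {n0,n4}: {n0} ∩ {n0,n2,n3,n4} = {n0}; idom=n0
  n5: preds {n2,n4}: {n0,n2} ∩ {n0,n2,n3,n4} = {n0,n2}; idom=n2

DF derivation:
  join n2 pred n0: · stop@n0
  join n2 pred n4: n4→n3→n2 stop@n0
  join n5 pred n2: · stop@n2
  join n5 pred n4: n4→n3 stop@n2
  n0: DF=∅
  n1: DF=∅
  n2: DF={n2}
  n3: DF={n2,n5}
  n4: DF={n2,n5}
  n5: DF=∅

φ for i: defs {n1,n2}
  DF⁺ = {n2}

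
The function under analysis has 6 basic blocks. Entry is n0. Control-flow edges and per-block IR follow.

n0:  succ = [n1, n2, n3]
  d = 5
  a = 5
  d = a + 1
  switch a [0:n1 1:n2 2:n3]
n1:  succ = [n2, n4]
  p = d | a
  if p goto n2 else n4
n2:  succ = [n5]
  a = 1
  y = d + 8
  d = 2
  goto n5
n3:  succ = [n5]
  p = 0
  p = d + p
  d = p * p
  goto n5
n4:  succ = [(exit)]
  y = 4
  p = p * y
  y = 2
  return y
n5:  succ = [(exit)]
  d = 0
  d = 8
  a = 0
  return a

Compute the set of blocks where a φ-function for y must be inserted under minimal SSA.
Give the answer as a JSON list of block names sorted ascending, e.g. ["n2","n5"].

idom tree: n1←n0 n2←n0 n3←n0 n4←n1 n5←n0
Join-block Dom:
  n2: preds {n0,n1}: {n0} ∩ {n0,n1} = {n0}; idom=n0
  n5: preds {n2,n3}: {n0,n2} ∩ {n0,n3} = {n0}; idom=n0

DF derivation:
  n2←n0: walk · to n0
  n2←n1: walk n1 to n0
  n5←n2: walk n2 to n0
  n5←n3: walk n3 to n0
  n0: DF=∅
  n1: DF={n2}
  n2: DF={n5}
  n3: DF={n5}
  n4: DF=∅
  n5: DF=∅

φ for y: defs {n2,n4}
  DF⁺ = {n5}

Answer: ["n5"]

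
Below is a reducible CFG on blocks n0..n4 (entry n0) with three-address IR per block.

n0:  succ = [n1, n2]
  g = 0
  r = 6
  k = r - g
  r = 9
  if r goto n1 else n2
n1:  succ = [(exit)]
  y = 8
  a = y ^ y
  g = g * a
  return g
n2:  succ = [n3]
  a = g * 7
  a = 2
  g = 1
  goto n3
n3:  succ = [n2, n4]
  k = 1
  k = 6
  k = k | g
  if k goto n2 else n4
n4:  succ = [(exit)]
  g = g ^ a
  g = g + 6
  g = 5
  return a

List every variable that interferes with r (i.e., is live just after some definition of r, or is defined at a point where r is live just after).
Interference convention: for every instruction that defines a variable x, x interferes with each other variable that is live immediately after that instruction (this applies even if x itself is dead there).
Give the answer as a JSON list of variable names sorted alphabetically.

Per-block:
  n0: {g,k,r} / ∅
  n1: {a,g,y} / {g}
  n2: {a,g} / {g}
  n3: {k} / {g}
  n4: {g} / {a,g}

Backward fixpoint:
  n0: in=∅ out={g}
  n1: in={g} out=∅
  n2: in={g} out={a,g}
  n3: in={a,g} out={a,g}
  n4: in={a,g} out=∅

Interference:
  a — {g,k}
  g — {a,k,r,y}
  k — {a,g}
  r — {g}
  y — {g}

N(r) = ["g"]

Answer: ["g"]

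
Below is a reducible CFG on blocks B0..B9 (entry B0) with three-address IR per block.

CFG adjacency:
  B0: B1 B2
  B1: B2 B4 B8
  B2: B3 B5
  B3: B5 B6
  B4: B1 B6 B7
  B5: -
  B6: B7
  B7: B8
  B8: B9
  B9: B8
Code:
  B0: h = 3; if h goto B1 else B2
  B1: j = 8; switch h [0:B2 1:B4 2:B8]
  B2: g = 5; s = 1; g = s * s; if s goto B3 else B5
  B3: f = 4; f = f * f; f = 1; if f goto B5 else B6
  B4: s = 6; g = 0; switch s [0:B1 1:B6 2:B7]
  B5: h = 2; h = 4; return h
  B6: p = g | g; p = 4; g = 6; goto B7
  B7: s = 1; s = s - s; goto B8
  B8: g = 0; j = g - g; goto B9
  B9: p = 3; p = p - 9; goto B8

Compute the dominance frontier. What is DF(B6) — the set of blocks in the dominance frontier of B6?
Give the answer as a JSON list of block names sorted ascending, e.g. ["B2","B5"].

idom tree: B1←B0 B2←B0 B3←B2 B4←B1 B5←B2 B6←B0 B7←B0 B8←B0 B9←B8
Dom at joins:
  B1: preds {B0,B4}: {B0} ∩ {B0,B1,B4} = {B0}; idom=B0
  B2: preds {B0,B1}: {B0} ∩ {B0,B1} = {B0}; idom=B0
  B5: preds {B2,B3}: {B0,B2} ∩ {B0,B2,B3} = {B0,B2}; idom=B2
  B6: preds {B3,B4}: {B0,B2,B3} ∩ {B0,B1,B4} = {B0}; idom=B0
  B7: preds {B4,B6}: {B0,B1,B4} ∩ {B0,B6} = {B0}; idom=B0
  B8: preds {B1,B7,B9}: {B0,B1} ∩ {B0,B7} ∩ {B0,B8,B9} = {B0}; idom=B0

DF walk-up:
  join B1 pred B0: · stop@B0
  join B1 pred B4: B4→B1 stop@B0
  join B2 pred B0: · stop@B0
  join B2 pred B1: B1 stop@B0
  join B5 pred B2: · stop@B2
  join B5 pred B3: B3 stop@B2
  join B6 pred B3: B3→B2 stop@B0
  join B6 pred B4: B4→B1 stop@B0
  join B7 pred B4: B4→B1 stop@B0
  join B7 pred B6: B6 stop@B0
  join B8 pred B1: B1 stop@B0
  join B8 pred B7: B7 stop@B0
  join B8 pred B9: B9→B8 stop@B0
  B0 → ∅
  B1 → {B1,B2,B6,B7,B8}
  B2 → {B6}
  B3 → {B5,B6}
  B4 → {B1,B6,B7}
  B5 → ∅
  B6 → {B7}
  B7 → {B8}
  B8 → {B8}
  B9 → {B8}

DF(B6) = ["B7"]

Answer: ["B7"]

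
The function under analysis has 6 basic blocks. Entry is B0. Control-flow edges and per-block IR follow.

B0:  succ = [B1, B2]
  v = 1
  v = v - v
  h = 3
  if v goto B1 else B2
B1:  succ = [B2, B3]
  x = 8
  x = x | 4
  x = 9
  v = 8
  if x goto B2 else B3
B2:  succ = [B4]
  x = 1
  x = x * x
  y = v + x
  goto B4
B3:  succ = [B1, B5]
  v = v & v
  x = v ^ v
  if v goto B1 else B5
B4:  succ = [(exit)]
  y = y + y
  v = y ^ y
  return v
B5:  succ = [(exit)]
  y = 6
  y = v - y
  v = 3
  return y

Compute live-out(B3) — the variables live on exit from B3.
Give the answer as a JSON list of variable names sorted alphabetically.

Per-block:
  B0 def {h,v} use ∅
  B1 def {v,x} use ∅
  B2 def {x,y} use {v}
  B3 def {v,x} use {v}
  B4 def {v,y} use {y}
  B5 def {v,y} use {v}

Live sets:
  B0: in=∅ out={v}
  B1: in=∅ out={v}
  B2: in={v} out={y}
  B3: in={v} out={v}
  B4: in={y} out=∅
  B5: in={v} out=∅

live-out(B3) = ["v"]

Answer: ["v"]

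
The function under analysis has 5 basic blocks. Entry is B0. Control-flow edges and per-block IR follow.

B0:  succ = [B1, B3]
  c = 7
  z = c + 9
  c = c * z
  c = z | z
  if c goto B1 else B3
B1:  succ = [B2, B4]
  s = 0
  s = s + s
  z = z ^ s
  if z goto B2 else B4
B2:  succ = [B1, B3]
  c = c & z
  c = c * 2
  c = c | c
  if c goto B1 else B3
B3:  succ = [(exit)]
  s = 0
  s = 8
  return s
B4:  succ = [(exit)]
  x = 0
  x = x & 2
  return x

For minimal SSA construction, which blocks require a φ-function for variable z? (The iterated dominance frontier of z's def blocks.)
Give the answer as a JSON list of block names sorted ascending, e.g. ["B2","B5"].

Answer: ["B1", "B3"]

Working:
idom tree: B1←B0 B2←B1 B3←B0 B4←B1
Join-block Dom:
  B1: preds {B0,B2}: {B0} ∩ {B0,B1,B2} = {B0}; idom=B0
  B3: preds {B0,B2}: {B0} ∩ {B0,B1,B2} = {B0}; idom=B0

Frontier:
  join B1 pred B0: · stop@B0
  join B1 pred B2: B2→B1 stop@B0
  join B3 pred B0: · stop@B0
  join B3 pred B2: B2→B1 stop@B0
  B0: DF=∅
  B1: DF={B1,B3}
  B2: DF={B1,B3}
  B3: DF=∅
  B4: DF=∅

φ for z: defs {B0,B1}
  DF⁺ = {B1,B3}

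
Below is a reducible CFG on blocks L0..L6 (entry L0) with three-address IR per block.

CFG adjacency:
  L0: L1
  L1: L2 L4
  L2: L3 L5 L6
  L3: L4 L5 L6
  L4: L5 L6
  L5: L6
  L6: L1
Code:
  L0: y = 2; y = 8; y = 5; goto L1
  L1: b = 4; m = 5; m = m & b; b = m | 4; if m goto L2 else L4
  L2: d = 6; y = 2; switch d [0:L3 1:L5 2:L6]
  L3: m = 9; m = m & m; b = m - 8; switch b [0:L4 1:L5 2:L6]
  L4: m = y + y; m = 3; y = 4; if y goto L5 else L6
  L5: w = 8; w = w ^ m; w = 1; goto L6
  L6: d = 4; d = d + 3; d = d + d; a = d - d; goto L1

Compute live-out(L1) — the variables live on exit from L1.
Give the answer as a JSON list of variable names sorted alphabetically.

def/use:
  L0: def={y} ue=∅
  L1: def={b,m} ue=∅
  L2: def={d,y} ue=∅
  L3: def={b,m} ue=∅
  L4: def={m,y} ue={y}
  L5: def={w} ue={m}
  L6: def={a,d} ue=∅

Backward fixpoint:
  L0: in=∅ out={y}
  L1: in={y} out={m,y}
  L2: in={m} out={m,y}
  L3: in={y} out={m,y}
  L4: in={y} out={m,y}
  L5: in={m,y} out={y}
  L6: in={y} out={y}

live-out(L1) = ["m", "y"]

Answer: ["m", "y"]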